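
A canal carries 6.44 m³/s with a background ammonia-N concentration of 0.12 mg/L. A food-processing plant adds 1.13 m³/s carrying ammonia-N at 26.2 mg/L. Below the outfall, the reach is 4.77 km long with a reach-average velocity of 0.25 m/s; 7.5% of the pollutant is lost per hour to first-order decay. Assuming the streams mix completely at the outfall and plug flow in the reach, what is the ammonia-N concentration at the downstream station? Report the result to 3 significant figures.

2.65 mg/L

After mixing, C = (6.440·0.1200 + 1.130·26.20) / 7.570 = 30.38/7.570 = 4.013 mg/L.
Travel time t = 4.77·1000 / 0.25 = 19080 s = 5.300 h.
7.5%/h lost → k = −ln(1 − 0.075) = 0.07796 h⁻¹.
Decay over the reach: 4.013·exp(−kt) = 4.013·0.6615 = 2.655 mg/L.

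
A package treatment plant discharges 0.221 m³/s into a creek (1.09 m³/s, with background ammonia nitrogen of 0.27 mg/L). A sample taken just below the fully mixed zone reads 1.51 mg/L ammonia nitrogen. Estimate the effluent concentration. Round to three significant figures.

7.63 mg/L

Mass balance: 1.090·0.2700 + 0.2210·Cₑ = 1.311·1.510
→ Cₑ = (1.311·1.510 − 1.090·0.2700) / 0.2210 = 7.626 mg/L.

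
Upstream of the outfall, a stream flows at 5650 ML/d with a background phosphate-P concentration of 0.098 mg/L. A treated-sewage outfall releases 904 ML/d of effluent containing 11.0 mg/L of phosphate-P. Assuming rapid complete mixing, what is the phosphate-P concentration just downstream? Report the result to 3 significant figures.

1.60 mg/L

Flow-weighted average: C = (5650·0.09800 + 904.0·11.00) / 6554 = 10500/6554 = 1.602 mg/L.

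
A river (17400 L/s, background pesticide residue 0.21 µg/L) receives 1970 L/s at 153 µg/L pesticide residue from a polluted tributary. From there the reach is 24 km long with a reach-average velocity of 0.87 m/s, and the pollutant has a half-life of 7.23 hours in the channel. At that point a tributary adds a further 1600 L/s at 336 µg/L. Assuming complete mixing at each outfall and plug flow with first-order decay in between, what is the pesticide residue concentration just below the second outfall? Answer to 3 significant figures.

Mixed concentration C = ΣQC/ΣQ = (17400·0.2100 + 1970·153.0) / 19370 = 305100/19370 = 15.75 µg/L; combined flow 19370 L/s.
Travel time t = 24·1000 / 0.87 = 27590 s = 7.663 h.
Half-life 7.23 h → k = ln 2 / 7.23 = 0.09587 h⁻¹ = 2.301 d⁻¹.
Decay over the reach: 15.75·exp(−kt) = 15.75·0.4797 = 7.555 µg/L.
At the second outfall, C = (19370·7.555 + 1600·336.0) / (19370 + 1600) = 32.61 µg/L.

32.6 µg/L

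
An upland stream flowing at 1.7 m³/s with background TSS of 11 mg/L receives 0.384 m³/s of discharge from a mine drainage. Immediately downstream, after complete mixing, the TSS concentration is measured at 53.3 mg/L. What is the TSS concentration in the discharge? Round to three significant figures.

241 mg/L

Mass balance: 1.700·11.00 + 0.3840·Cₑ = 2.084·53.30
→ Cₑ = (2.084·53.30 − 1.700·11.00) / 0.3840 = 240.6 mg/L.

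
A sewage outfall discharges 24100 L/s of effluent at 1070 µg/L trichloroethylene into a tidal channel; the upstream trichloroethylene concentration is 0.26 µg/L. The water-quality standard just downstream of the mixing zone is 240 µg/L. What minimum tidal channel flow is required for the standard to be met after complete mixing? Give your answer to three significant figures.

83400 L/s

Set C_mix = 240: (Q·0.2600 + 24100·1070) / (Q + 24100) = 240
→ Q = 24100·(1070 − 240)/(240 − 0.2600) = 83440 L/s.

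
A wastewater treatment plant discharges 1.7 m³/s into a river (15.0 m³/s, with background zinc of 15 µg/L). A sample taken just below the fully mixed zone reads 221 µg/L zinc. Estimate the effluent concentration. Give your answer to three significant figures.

2040 µg/L

Mass balance: 15.00·15.00 + 1.700·Cₑ = 16.70·221.0
→ Cₑ = (16.70·221.0 − 15.00·15.00) / 1.700 = 2039 µg/L.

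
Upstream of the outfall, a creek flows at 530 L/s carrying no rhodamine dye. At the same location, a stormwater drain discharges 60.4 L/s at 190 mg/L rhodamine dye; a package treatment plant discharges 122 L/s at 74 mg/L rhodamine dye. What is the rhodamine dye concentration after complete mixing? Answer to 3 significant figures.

After mixing, C = (530.0·0 + 60.40·190.0 + 122.0·74.00) / 712.4 = 20500/712.4 = 28.78 mg/L.

28.8 mg/L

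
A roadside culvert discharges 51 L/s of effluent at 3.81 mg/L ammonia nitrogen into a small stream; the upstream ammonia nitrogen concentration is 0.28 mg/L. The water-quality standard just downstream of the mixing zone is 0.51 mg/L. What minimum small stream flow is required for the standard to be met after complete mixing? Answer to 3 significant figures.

Set C_mix = 0.51: (Q·0.2800 + 51.00·3.810) / (Q + 51.00) = 0.51
→ Q = 51.00·(3.810 − 0.51)/(0.51 − 0.2800) = 731.7 L/s.

732 L/s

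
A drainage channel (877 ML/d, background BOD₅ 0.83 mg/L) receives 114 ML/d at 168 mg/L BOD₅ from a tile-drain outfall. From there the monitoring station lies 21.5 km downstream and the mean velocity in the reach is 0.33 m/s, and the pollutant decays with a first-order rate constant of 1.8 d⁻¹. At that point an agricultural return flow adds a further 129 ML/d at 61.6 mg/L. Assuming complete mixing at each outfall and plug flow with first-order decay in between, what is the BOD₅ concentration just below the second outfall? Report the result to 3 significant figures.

11.7 mg/L

Flow-weighted average: C = (877.0·0.8300 + 114.0·168.0) / 991.0 = 19880/991.0 = 20.06 mg/L; combined flow 991.0 ML/d.
Travel time t = 21.5·1000 / 0.33 = 65150 s = 18.10 h.
After decay, C = 20.06 × e^(−kt) = 20.06 × 0.2573 = 5.163 mg/L.
Second outfall: C = (991.0·5.163 + 129.0·61.60)/1120 = 11.66 mg/L.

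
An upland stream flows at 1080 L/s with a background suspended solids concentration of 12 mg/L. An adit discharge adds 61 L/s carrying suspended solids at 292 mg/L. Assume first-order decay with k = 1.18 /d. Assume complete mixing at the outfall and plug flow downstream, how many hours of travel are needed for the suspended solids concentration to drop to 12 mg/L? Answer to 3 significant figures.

Mixed concentration C = ΣQC/ΣQ = (1080·12.00 + 61.00·292.0) / 1141 = 30770/1141 = 26.97 mg/L.
26.97·exp(−k·t) = 12 → t = ln(26.97/12)/k = 59290 s = 16.47 h.

16.5 h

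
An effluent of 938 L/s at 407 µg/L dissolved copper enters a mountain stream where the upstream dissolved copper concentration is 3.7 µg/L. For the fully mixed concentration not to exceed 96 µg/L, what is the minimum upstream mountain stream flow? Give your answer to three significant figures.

3160 L/s

Set C_mix = 96: (Q·3.700 + 938.0·407.0) / (Q + 938.0) = 96
→ Q = 938.0·(407.0 − 96)/(96 − 3.700) = 3161 L/s.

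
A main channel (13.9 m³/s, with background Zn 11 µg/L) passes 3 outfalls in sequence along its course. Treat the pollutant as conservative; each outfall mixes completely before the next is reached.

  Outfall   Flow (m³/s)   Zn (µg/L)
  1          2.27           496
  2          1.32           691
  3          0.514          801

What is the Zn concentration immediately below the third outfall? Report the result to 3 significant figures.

Outfall 1: combined Q = 16.17 m³/s; C = (13.90·11.00 + 2.270·496.0)/16.17 = 79.09 µg/L.
Outfall 2: combined Q = 17.49 m³/s; C = (16.17·79.09 + 1.320·691.0)/17.49 = 125.3 µg/L.
Outfall 3: combined Q = 18.00 m³/s; C = (17.49·125.3 + 0.5140·801.0)/18.00 = 144.6 µg/L.

145 µg/L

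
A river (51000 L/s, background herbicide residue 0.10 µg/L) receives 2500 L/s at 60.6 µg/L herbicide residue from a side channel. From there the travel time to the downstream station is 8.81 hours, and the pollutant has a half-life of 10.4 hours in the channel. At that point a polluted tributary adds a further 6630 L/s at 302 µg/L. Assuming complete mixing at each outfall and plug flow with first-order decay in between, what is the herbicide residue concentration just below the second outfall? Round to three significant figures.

Mixed concentration C = ΣQC/ΣQ = (51000·0.1000 + 2500·60.60) / 53500 = 156600/53500 = 2.927 µg/L; combined flow 53500 L/s.
Half-life 10.4 h → k = ln 2 / 10.4 = 0.06665 h⁻¹ = 1.600 d⁻¹.
Decay over the reach: 2.927·exp(−kt) = 2.927·0.5559 = 1.627 µg/L.
At the second outfall, C = (53500·1.627 + 6630·302.0) / (53500 + 6630) = 34.75 µg/L.

34.7 µg/L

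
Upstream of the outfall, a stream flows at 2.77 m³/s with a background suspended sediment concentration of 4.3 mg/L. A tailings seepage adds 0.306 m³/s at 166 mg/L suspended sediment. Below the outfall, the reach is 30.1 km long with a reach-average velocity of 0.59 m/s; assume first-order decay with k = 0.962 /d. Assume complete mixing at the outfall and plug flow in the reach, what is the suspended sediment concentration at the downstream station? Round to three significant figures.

Conservation of mass: C = (2.770·4.300 + 0.3060·166.0) / 3.076 = 62.71/3.076 = 20.39 mg/L.
Travel time t = 30.1·1000 / 0.59 = 51020 s = 14.17 h.
Applying C = C₀e^(−kt): 20.39 × 0.5666 = 11.55 mg/L.

11.6 mg/L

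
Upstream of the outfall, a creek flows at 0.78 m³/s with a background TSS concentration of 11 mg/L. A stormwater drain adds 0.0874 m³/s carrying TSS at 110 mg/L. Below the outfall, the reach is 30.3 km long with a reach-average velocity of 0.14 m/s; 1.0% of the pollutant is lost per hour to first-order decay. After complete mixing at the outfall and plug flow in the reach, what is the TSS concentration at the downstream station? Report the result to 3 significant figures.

Conservation of mass: C = (0.7800·11.00 + 0.08740·110.0) / 0.8674 = 18.19/0.8674 = 20.98 mg/L.
Travel time t = 30.3·1000 / 0.14 = 216400 s = 60.12 h.
1.0%/h lost → k = −ln(1 − 0.01) = 0.01005 h⁻¹.
After decay, C = 20.98 × e^(−kt) = 20.98 × 0.5465 = 11.46 mg/L.

11.5 mg/L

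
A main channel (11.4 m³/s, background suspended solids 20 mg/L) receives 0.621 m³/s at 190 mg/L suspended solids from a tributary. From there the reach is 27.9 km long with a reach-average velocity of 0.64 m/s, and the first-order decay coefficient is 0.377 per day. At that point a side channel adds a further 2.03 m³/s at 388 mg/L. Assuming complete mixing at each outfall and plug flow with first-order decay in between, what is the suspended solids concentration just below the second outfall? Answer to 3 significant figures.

76.4 mg/L

After mixing, C = (11.40·20.00 + 0.6210·190.0) / 12.02 = 346.0/12.02 = 28.78 mg/L; combined flow 12.02 m³/s.
Travel time t = 27.9·1000 / 0.64 = 43590 s = 12.11 h.
After decay, C = 28.78 × e^(−kt) = 28.78 × 0.8268 = 23.80 mg/L.
Second outfall: C = (12.02·23.80 + 2.030·388.0)/14.05 = 76.41 mg/L.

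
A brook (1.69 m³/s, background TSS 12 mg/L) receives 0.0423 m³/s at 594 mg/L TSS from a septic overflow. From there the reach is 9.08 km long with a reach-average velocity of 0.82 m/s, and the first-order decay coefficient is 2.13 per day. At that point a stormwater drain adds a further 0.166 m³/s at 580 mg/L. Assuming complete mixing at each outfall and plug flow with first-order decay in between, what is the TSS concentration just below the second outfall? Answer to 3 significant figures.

Flow-weighted average: C = (1.690·12.00 + 0.04230·594.0) / 1.732 = 45.41/1.732 = 26.21 mg/L; combined flow 1.732 m³/s.
Travel time t = 9.08·1000 / 0.82 = 11070 s = 3.076 h.
First-order decay: C = 26.21·exp(−k·t) = 26.21·0.7611 = 19.95 mg/L.
Second outfall: C = (1.732·19.95 + 0.1660·580.0)/1.898 = 68.92 mg/L.

68.9 mg/L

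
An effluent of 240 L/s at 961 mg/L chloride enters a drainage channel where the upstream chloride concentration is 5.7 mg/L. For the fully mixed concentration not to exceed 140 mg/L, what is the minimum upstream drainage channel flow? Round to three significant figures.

Set C_mix = 140: (Q·5.700 + 240.0·961.0) / (Q + 240.0) = 140
→ Q = 240.0·(961.0 − 140)/(140 − 5.700) = 1467 L/s.

1470 L/s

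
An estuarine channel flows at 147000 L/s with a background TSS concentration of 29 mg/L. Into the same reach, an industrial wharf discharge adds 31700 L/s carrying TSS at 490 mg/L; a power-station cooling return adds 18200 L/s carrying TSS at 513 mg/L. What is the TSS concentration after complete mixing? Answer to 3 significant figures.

148 mg/L

Mixed concentration C = ΣQC/ΣQ = (147000·29.00 + 31700·490.0 + 18200·513.0) / 196900 = 29130000/196900 = 148.0 mg/L.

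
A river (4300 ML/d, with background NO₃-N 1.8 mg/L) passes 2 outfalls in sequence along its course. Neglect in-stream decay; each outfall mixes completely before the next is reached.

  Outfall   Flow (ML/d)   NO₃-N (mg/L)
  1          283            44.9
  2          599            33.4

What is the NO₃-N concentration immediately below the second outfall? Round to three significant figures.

7.81 mg/L

After outfall 1: Q = 4300 + 283.0 = 4583 ML/d; C = (4300·1.800 + 283.0·44.90)/4583 = 4.461 mg/L.
After outfall 2: Q = 4583 + 599.0 = 5182 ML/d; C = (4583·4.461 + 599.0·33.40)/5182 = 7.807 mg/L.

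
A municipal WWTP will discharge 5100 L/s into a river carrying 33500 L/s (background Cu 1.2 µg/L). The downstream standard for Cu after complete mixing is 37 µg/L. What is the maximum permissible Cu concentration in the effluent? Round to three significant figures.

At the limit, (Qr·Cr + Qe·Cₑ)/(Qr + Qe) = 37:
Cₑ = (38600·37 − 33500·1.200) / 5100 = 272.2 µg/L.

272 µg/L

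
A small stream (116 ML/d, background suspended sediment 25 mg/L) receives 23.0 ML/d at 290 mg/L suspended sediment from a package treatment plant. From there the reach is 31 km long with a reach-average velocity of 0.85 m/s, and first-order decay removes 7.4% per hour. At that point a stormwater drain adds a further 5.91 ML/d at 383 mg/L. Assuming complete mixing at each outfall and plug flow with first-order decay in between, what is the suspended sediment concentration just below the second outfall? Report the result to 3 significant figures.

45.9 mg/L

Mixed concentration C = ΣQC/ΣQ = (116.0·25.00 + 23.00·290.0) / 139.0 = 9570/139.0 = 68.85 mg/L; combined flow 139.0 ML/d.
Travel time t = 31·1000 / 0.85 = 36470 s = 10.13 h.
7.4%/h lost → k = −ln(1 − 0.074) = 0.07688 h⁻¹.
After decay, C = 68.85 × e^(−kt) = 68.85 × 0.4589 = 31.60 mg/L.
Second outfall: C = (139.0·31.60 + 5.910·383.0)/144.9 = 45.93 mg/L.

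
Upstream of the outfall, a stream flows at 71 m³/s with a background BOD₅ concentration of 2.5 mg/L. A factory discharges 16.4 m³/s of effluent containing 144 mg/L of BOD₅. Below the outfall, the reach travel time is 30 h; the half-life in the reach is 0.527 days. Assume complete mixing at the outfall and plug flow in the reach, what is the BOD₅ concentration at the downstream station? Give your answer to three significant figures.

Mixed concentration C = ΣQC/ΣQ = (71.00·2.500 + 16.40·144.0) / 87.40 = 2539/87.40 = 29.05 mg/L.
Half-life 0.527 d → k = ln 2 / 0.527 = 1.315 d⁻¹.
Decay over the reach: 29.05·exp(−kt) = 29.05·0.1932 = 5.612 mg/L.

5.61 mg/L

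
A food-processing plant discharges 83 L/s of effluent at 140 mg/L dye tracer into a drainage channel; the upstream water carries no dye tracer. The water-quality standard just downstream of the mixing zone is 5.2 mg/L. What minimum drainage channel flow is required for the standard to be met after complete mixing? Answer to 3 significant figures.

Set C_mix = 5.2: (Q·0 + 83.00·140.0) / (Q + 83.00) = 5.2
→ Q = 83.00·(140.0 − 5.2)/(5.2 − 0) = 2152 L/s.

2150 L/s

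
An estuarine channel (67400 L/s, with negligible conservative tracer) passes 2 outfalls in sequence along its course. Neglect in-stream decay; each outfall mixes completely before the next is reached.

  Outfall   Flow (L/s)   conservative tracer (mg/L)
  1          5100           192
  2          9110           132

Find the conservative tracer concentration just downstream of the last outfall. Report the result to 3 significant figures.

Below outfall 1: Q → 72500 L/s, C = (67400·0 + 5100·192.0)/72500 = 13.51 mg/L.
Below outfall 2: Q → 81610 L/s, C = (72500·13.51 + 9110·132.0)/81610 = 26.73 mg/L.

26.7 mg/L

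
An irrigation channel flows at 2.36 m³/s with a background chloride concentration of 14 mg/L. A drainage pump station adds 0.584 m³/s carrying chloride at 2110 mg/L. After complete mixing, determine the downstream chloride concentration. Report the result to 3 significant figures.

430 mg/L

Mass balance: C = (2.360·14.00 + 0.5840·2110) / 2.944 = 1265/2.944 = 429.8 mg/L.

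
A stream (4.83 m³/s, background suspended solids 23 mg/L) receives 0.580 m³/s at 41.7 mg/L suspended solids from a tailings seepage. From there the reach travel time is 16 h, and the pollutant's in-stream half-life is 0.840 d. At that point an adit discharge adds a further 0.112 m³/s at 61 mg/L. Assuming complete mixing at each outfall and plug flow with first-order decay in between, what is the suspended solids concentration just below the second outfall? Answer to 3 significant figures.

Mixed concentration C = ΣQC/ΣQ = (4.830·23.00 + 0.5800·41.70) / 5.410 = 135.3/5.410 = 25.00 mg/L; combined flow 5.410 m³/s.
Half-life 0.840 d → k = ln 2 / 0.840 = 0.8252 d⁻¹.
Applying C = C₀e^(−kt): 25.00 × 0.5769 = 14.42 mg/L.
Second outfall: C = (5.410·14.42 + 0.1120·61.00)/5.522 = 15.37 mg/L.

15.4 mg/L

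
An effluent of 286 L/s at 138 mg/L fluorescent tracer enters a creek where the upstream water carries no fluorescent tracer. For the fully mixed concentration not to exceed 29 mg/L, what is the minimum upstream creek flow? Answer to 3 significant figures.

Set C_mix = 29: (Q·0 + 286.0·138.0) / (Q + 286.0) = 29
→ Q = 286.0·(138.0 − 29)/(29 − 0) = 1075 L/s.

1070 L/s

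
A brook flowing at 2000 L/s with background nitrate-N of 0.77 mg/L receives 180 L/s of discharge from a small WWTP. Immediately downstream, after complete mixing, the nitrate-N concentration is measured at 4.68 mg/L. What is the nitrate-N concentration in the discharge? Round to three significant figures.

Mass balance: 2000·0.7700 + 180.0·Cₑ = 2180·4.680
→ Cₑ = (2180·4.680 − 2000·0.7700) / 180.0 = 48.12 mg/L.

48.1 mg/L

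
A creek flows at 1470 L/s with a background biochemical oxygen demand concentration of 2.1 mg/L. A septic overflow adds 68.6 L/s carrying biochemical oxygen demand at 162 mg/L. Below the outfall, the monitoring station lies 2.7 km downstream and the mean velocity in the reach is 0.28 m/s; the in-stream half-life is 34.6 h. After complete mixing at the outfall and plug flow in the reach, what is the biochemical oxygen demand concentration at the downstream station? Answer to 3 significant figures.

8.75 mg/L

Mass balance: C = (1470·2.100 + 68.60·162.0) / 1539 = 14200/1539 = 9.229 mg/L.
Travel time t = 2.7·1000 / 0.28 = 9643 s = 2.679 h.
Half-life 34.6 h → k = ln 2 / 34.6 = 0.02003 h⁻¹ = 0.4808 d⁻¹.
After decay, C = 9.229 × e^(−kt) = 9.229 × 0.9478 = 8.747 mg/L.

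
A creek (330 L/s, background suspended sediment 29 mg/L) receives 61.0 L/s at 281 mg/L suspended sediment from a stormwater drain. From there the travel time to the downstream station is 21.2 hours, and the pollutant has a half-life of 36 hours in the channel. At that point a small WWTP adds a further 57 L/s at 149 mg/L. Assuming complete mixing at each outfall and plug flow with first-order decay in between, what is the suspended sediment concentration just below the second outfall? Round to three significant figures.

58.6 mg/L

After mixing, C = (330.0·29.00 + 61.00·281.0) / 391.0 = 26710/391.0 = 68.31 mg/L; combined flow 391.0 L/s.
Half-life 36 h → k = ln 2 / 36 = 0.01925 h⁻¹ = 0.4621 d⁻¹.
Decay over the reach: 68.31·exp(−kt) = 68.31·0.6649 = 45.42 mg/L.
Second outfall: C = (391.0·45.42 + 57.00·149.0)/448.0 = 58.60 mg/L.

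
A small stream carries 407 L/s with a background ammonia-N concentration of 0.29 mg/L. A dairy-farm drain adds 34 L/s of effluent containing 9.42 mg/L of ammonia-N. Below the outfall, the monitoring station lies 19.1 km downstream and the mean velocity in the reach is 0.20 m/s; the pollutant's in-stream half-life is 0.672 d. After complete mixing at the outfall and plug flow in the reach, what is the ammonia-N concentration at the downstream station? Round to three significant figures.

Mixed concentration C = ΣQC/ΣQ = (407.0·0.2900 + 34.00·9.420) / 441.0 = 438.3/441.0 = 0.9939 mg/L.
Travel time t = 19.1·1000 / 0.20 = 95500 s = 26.53 h.
Half-life 0.672 d → k = ln 2 / 0.672 = 1.031 d⁻¹.
Applying C = C₀e^(−kt): 0.9939 × 0.3198 = 0.3178 mg/L.

0.318 mg/L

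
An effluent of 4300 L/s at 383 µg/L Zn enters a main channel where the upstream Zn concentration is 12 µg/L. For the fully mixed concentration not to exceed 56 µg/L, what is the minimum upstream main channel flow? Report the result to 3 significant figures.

Set C_mix = 56: (Q·12.00 + 4300·383.0) / (Q + 4300) = 56
→ Q = 4300·(383.0 − 56)/(56 − 12.00) = 31960 L/s.

32000 L/s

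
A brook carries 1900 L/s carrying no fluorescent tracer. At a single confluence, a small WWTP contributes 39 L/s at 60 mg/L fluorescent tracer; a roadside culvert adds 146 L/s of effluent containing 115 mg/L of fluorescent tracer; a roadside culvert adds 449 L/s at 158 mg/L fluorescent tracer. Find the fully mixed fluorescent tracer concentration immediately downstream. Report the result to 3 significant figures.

35.5 mg/L

After mixing, C = (1900·0 + 39.00·60.00 + 146.0·115.0 + 449.0·158.0) / 2534 = 90070/2534 = 35.55 mg/L.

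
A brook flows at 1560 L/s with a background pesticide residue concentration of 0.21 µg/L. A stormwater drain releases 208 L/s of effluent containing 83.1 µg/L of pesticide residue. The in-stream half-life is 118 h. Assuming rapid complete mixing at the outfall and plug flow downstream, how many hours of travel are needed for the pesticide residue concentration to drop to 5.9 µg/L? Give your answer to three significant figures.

89.2 h

After mixing, C = (1560·0.2100 + 208.0·83.10) / 1768 = 17610/1768 = 9.962 µg/L.
Half-life 118 h → k = ln 2 / 118 = 0.005874 h⁻¹ = 0.1410 d⁻¹.
9.962·exp(−k·t) = 5.9 → t = ln(9.962/5.9)/k = 321000 s = 89.17 h.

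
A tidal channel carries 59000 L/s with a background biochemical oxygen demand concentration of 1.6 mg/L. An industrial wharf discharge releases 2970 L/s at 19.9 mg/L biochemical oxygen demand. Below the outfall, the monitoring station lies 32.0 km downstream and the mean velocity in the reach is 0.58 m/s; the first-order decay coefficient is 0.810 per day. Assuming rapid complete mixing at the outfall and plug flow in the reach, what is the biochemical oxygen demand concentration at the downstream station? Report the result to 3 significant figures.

Conservation of mass: C = (59000·1.600 + 2970·19.90) / 61970 = 153500/61970 = 2.477 mg/L.
Travel time t = 32.0·1000 / 0.58 = 55170 s = 15.33 h.
First-order decay: C = 2.477·exp(−k·t) = 2.477·0.5962 = 1.477 mg/L.

1.48 mg/L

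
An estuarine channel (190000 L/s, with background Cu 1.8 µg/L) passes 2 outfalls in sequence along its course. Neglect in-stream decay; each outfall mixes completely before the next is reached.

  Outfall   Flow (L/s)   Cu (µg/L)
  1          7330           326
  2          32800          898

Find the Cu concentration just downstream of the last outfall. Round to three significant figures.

Outfall 1: combined Q = 197300 L/s; C = (190000·1.800 + 7330·326.0)/197300 = 13.84 µg/L.
Outfall 2: combined Q = 230100 L/s; C = (197300·13.84 + 32800·898.0)/230100 = 139.9 µg/L.

140 µg/L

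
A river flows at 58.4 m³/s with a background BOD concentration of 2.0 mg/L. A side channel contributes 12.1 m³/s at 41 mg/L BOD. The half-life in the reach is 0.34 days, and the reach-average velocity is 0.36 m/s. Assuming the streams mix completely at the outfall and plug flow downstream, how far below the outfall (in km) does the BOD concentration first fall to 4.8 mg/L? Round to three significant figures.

Mixed concentration C = ΣQC/ΣQ = (58.40·2.000 + 12.10·41.00) / 70.50 = 612.9/70.50 = 8.694 mg/L.
Half-life 0.34 d → k = ln 2 / 0.34 = 2.039 d⁻¹.
Set 8.694·exp(−k·t) = 4.8 → t = ln(8.694/4.8)/k = 25170 s = 6.992 h.
Distance = v·t = 0.36·25170 = 9062 m = 9.062 km.

9.06 km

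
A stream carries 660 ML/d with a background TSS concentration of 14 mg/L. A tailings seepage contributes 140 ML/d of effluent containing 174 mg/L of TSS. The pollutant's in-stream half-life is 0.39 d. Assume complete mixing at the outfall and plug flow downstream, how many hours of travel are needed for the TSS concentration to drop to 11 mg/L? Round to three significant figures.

18.1 h

Mass balance: C = (660.0·14.00 + 140.0·174.0) / 800.0 = 33600/800.0 = 42.00 mg/L.
Half-life 0.39 d → k = ln 2 / 0.39 = 1.777 d⁻¹.
42.00·exp(−k·t) = 11 → t = ln(42.00/11)/k = 65130 s = 18.09 h.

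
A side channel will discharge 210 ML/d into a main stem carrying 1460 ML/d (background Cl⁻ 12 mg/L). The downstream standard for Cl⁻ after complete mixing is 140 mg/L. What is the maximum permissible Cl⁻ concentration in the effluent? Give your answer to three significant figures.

1030 mg/L

At the limit, (Qr·Cr + Qe·Cₑ)/(Qr + Qe) = 140:
Cₑ = (1670·140 − 1460·12.00) / 210.0 = 1030 mg/L.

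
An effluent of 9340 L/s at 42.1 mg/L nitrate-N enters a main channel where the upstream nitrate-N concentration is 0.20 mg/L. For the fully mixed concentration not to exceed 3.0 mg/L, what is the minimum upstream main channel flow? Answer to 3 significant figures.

130000 L/s

Set C_mix = 3.0: (Q·0.2000 + 9340·42.10) / (Q + 9340) = 3.0
→ Q = 9340·(42.10 − 3.0)/(3.0 − 0.2000) = 130400 L/s.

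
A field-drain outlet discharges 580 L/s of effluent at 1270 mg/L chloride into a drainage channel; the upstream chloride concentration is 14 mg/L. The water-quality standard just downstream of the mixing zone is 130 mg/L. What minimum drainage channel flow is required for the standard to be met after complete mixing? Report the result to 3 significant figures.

Set C_mix = 130: (Q·14.00 + 580.0·1270) / (Q + 580.0) = 130
→ Q = 580.0·(1270 − 130)/(130 − 14.00) = 5700 L/s.

5700 L/s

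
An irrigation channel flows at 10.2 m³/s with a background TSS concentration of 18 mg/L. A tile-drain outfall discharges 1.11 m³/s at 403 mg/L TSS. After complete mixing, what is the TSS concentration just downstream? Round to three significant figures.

55.8 mg/L

Conservation of mass: C = (10.20·18.00 + 1.110·403.0) / 11.31 = 630.9/11.31 = 55.79 mg/L.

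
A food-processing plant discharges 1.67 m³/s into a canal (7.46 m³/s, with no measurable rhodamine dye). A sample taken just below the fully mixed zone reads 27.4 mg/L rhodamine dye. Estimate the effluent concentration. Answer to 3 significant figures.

Mass balance: 7.460·0 + 1.670·Cₑ = 9.130·27.40
→ Cₑ = (9.130·27.40 − 7.460·0) / 1.670 = 149.8 mg/L.

150 mg/L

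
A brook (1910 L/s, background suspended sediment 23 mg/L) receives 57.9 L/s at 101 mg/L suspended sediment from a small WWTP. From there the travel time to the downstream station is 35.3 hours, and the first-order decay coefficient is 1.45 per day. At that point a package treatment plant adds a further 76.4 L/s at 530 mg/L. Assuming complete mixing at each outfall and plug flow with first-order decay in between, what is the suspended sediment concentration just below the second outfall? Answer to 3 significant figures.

Conservation of mass: C = (1910·23.00 + 57.90·101.0) / 1968 = 49780/1968 = 25.29 mg/L; combined flow 1968 L/s.
Applying C = C₀e^(−kt): 25.29 × 0.1185 = 2.998 mg/L.
Second outfall: C = (1968·2.998 + 76.40·530.0)/2044 = 22.69 mg/L.

22.7 mg/L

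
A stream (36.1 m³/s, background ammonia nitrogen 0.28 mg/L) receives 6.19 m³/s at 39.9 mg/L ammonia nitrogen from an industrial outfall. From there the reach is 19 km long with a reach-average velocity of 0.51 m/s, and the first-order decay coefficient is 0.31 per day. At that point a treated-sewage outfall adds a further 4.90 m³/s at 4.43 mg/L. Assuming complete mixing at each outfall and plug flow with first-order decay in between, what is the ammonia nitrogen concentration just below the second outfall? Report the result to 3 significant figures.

Mass balance: C = (36.10·0.2800 + 6.190·39.90) / 42.29 = 257.1/42.29 = 6.079 mg/L; combined flow 42.29 m³/s.
Travel time t = 19·1000 / 0.51 = 37250 s = 10.35 h.
Decay over the reach: 6.079·exp(−kt) = 6.079·0.8749 = 5.319 mg/L.
At the second outfall, C = (42.29·5.319 + 4.900·4.430) / (42.29 + 4.900) = 5.226 mg/L.

5.23 mg/L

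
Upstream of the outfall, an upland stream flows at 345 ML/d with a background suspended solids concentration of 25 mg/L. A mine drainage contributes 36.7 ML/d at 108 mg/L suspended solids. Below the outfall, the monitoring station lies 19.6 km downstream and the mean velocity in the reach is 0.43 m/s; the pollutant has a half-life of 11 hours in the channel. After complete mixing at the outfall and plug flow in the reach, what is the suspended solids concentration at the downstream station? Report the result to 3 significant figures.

After mixing, C = (345.0·25.00 + 36.70·108.0) / 381.7 = 12590/381.7 = 32.98 mg/L.
Travel time t = 19.6·1000 / 0.43 = 45580 s = 12.66 h.
Half-life 11 h → k = ln 2 / 11 = 0.06301 h⁻¹ = 1.512 d⁻¹.
After decay, C = 32.98 × e^(−kt) = 32.98 × 0.4503 = 14.85 mg/L.

14.9 mg/L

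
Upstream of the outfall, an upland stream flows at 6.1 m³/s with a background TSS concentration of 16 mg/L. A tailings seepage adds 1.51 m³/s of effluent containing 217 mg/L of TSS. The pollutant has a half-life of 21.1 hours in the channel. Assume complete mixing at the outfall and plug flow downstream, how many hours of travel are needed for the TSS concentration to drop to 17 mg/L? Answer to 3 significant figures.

Mass balance: C = (6.100·16.00 + 1.510·217.0) / 7.610 = 425.3/7.610 = 55.88 mg/L.
Half-life 21.1 h → k = ln 2 / 21.1 = 0.03285 h⁻¹ = 0.7884 d⁻¹.
55.88·exp(−k·t) = 17 → t = ln(55.88/17)/k = 130400 s = 36.23 h.

36.2 h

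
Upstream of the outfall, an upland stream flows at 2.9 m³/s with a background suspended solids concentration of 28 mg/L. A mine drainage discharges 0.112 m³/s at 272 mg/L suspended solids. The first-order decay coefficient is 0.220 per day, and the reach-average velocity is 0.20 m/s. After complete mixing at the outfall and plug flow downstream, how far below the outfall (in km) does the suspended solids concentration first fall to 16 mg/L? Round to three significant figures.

Conservation of mass: C = (2.900·28.00 + 0.1120·272.0) / 3.012 = 111.7/3.012 = 37.07 mg/L.
Set 37.07·exp(−k·t) = 16 → t = ln(37.07/16)/k = 330000 s = 91.67 h.
Distance = v·t = 0.20·330000 = 66000 m = 66.00 km.

66.0 km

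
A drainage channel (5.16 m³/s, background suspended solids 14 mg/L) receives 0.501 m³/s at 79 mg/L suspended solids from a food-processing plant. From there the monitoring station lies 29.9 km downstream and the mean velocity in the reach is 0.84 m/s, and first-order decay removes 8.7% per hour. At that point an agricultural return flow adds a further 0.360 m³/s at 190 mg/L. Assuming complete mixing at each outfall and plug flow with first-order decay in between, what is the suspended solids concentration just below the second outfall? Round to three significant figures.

Conservation of mass: C = (5.160·14.00 + 0.5010·79.00) / 5.661 = 111.8/5.661 = 19.75 mg/L; combined flow 5.661 m³/s.
Travel time t = 29.9·1000 / 0.84 = 35600 s = 9.888 h.
8.7%/h lost → k = −ln(1 − 0.087) = 0.09102 h⁻¹.
After decay, C = 19.75 × e^(−kt) = 19.75 × 0.4066 = 8.031 mg/L.
At the second outfall, C = (5.661·8.031 + 0.3600·190.0) / (5.661 + 0.3600) = 18.91 mg/L.

18.9 mg/L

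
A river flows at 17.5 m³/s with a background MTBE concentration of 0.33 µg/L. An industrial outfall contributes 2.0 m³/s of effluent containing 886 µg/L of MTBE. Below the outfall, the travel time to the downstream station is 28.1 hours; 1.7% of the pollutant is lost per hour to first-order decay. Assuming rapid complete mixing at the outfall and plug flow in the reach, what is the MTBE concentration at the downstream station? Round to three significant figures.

Mass balance: C = (17.50·0.3300 + 2.000·886.0) / 19.50 = 1778/19.50 = 91.17 µg/L.
1.7%/h lost → k = −ln(1 − 0.017) = 0.01715 h⁻¹.
First-order decay: C = 91.17·exp(−k·t) = 91.17·0.6177 = 56.31 µg/L.

56.3 µg/L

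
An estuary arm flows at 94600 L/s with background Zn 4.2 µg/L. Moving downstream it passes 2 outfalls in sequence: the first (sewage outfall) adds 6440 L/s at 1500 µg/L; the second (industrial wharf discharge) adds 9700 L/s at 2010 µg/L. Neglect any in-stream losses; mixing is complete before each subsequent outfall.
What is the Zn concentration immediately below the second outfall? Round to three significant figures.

267 µg/L

Outfall 1: combined Q = 101000 L/s; C = (94600·4.200 + 6440·1500)/101000 = 99.54 µg/L.
Outfall 2: combined Q = 110700 L/s; C = (101000·99.54 + 9700·2010)/110700 = 266.9 µg/L.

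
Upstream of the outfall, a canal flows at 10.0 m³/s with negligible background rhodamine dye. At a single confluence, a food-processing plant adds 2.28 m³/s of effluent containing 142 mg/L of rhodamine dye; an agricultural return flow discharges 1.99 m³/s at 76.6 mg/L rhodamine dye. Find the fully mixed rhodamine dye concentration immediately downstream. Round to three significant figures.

33.4 mg/L

Flow-weighted average: C = (10.00·0 + 2.280·142.0 + 1.990·76.60) / 14.27 = 476.2/14.27 = 33.37 mg/L.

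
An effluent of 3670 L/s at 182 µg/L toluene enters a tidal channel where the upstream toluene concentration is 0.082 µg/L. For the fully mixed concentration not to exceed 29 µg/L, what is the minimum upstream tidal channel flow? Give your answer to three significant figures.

Set C_mix = 29: (Q·0.08200 + 3670·182.0) / (Q + 3670) = 29
→ Q = 3670·(182.0 − 29)/(29 − 0.08200) = 19420 L/s.

19400 L/s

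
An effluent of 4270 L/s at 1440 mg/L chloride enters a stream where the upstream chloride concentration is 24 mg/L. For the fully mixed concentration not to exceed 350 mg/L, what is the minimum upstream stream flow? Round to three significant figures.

Set C_mix = 350: (Q·24.00 + 4270·1440) / (Q + 4270) = 350
→ Q = 4270·(1440 − 350)/(350 − 24.00) = 14280 L/s.

14300 L/s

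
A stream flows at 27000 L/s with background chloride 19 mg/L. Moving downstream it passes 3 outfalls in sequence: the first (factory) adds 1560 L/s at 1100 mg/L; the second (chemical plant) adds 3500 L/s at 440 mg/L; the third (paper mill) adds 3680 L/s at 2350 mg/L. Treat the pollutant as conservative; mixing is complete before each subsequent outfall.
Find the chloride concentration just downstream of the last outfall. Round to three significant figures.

After outfall 1: Q = 27000 + 1560 = 28560 L/s; C = (27000·19.00 + 1560·1100)/28560 = 78.05 mg/L.
After outfall 2: Q = 28560 + 3500 = 32060 L/s; C = (28560·78.05 + 3500·440.0)/32060 = 117.6 mg/L.
After outfall 3: Q = 32060 + 3680 = 35740 L/s; C = (32060·117.6 + 3680·2350)/35740 = 347.4 mg/L.

347 mg/L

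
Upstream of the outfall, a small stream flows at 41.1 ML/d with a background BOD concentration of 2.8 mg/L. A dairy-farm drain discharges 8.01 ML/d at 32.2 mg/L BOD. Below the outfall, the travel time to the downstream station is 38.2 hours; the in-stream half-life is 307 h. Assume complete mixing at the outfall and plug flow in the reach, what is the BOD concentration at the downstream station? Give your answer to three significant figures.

After mixing, C = (41.10·2.800 + 8.010·32.20) / 49.11 = 373.0/49.11 = 7.595 mg/L.
Half-life 307 h → k = ln 2 / 307 = 0.002258 h⁻¹ = 0.05419 d⁻¹.
Applying C = C₀e^(−kt): 7.595 × 0.9174 = 6.968 mg/L.

6.97 mg/L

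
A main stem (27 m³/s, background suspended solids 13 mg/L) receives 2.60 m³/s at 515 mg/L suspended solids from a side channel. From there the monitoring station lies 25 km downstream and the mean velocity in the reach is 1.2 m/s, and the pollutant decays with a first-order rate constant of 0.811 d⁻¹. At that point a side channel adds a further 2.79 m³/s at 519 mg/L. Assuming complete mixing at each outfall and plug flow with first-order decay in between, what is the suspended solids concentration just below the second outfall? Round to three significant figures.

Flow-weighted average: C = (27.00·13.00 + 2.600·515.0) / 29.60 = 1690/29.60 = 57.09 mg/L; combined flow 29.60 m³/s.
Travel time t = 25·1000 / 1.2 = 20830 s = 5.787 h.
After decay, C = 57.09 × e^(−kt) = 57.09 × 0.8224 = 46.95 mg/L.
Second outfall: C = (29.60·46.95 + 2.790·519.0)/32.39 = 87.61 mg/L.

87.6 mg/L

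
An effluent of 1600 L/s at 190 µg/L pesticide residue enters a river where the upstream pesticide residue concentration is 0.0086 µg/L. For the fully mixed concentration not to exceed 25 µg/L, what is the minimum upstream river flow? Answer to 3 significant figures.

Set C_mix = 25: (Q·0.008600 + 1600·190.0) / (Q + 1600) = 25
→ Q = 1600·(190.0 − 25)/(25 − 0.008600) = 10560 L/s.

10600 L/s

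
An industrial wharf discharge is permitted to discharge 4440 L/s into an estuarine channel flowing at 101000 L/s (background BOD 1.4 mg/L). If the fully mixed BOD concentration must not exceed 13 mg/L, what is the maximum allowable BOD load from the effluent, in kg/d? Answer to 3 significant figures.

106000 kg/d

Mass balance at the limit: 101000·1.400 + 4440·Cₑ = 105400·13 → Cₑ = 276.9 mg/L.
4440 L/s = 4.440 m³/s. Load = 4.440 m³/s × 276.9 g/m³ × 86 400 s/d = 106200 kg/d.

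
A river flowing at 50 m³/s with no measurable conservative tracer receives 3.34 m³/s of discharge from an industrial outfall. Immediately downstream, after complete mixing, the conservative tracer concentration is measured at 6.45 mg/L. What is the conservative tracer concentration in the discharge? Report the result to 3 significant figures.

103 mg/L

Mass balance: 50.00·0 + 3.340·Cₑ = 53.34·6.450
→ Cₑ = (53.34·6.450 − 50.00·0) / 3.340 = 103.0 mg/L.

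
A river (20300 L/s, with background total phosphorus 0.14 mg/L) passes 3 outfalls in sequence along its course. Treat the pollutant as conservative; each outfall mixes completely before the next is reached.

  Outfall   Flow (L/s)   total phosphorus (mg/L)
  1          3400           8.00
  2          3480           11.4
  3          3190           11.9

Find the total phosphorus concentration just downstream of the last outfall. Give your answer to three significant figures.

After outfall 1: Q = 20300 + 3400 = 23700 L/s; C = (20300·0.1400 + 3400·8.000)/23700 = 1.268 mg/L.
After outfall 2: Q = 23700 + 3480 = 27180 L/s; C = (23700·1.268 + 3480·11.40)/27180 = 2.565 mg/L.
After outfall 3: Q = 27180 + 3190 = 30370 L/s; C = (27180·2.565 + 3190·11.90)/30370 = 3.545 mg/L.

3.55 mg/L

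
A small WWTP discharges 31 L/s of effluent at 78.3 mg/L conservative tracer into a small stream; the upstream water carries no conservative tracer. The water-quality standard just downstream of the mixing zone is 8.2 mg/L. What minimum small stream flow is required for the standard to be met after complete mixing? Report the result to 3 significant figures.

265 L/s

Set C_mix = 8.2: (Q·0 + 31.00·78.30) / (Q + 31.00) = 8.2
→ Q = 31.00·(78.30 − 8.2)/(8.2 − 0) = 265.0 L/s.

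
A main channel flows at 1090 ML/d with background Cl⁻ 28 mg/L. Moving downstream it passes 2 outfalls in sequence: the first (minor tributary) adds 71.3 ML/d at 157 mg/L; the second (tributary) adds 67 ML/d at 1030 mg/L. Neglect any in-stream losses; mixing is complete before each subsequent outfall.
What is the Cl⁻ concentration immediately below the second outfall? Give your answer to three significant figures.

90.1 mg/L

After outfall 1: Q = 1090 + 71.30 = 1161 ML/d; C = (1090·28.00 + 71.30·157.0)/1161 = 35.92 mg/L.
After outfall 2: Q = 1161 + 67.00 = 1228 ML/d; C = (1161·35.92 + 67.00·1030)/1228 = 90.14 mg/L.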